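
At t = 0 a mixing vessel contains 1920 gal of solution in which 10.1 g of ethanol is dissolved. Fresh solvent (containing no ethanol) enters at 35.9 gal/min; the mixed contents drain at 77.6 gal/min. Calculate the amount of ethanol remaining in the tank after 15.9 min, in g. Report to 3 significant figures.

Total volume: dV/dt = Q_in − Q_out = -41.700 gal/min, so V(t) = 1920 − 41.700 t and V(15.9) = 1257.0 gal.
Solute balance: dm/dt = 0 − Q_out C = −Q_out m/V(t).
dm/m = −Q_out dt/(V₀ − 41.700 t); integrating gives ln(m/m₀) = −(Q_out/(Q_in−Q_out)) ln(V/V₀).
m = m₀ (V₀/V)^(Q_out/(Q_in−Q_out)) = 10.1 × (1920/1257.0)^(-1.8609) = 4.5915 g.

4.59 g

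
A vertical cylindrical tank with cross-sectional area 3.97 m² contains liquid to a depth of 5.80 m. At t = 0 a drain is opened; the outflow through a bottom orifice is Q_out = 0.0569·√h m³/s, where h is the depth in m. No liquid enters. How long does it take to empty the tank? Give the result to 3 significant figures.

336 s

With no inflow, A dh/dt = −0.0569 √h.
Separate and integrate: 2(√h − √h₀) = −(0.0569/A) t.
Set h = 0: 2√h₀ = (0.0569/A) t_empty ⇒ t_empty = 2A√h₀/0.0569.
t_empty = 2·3.97·√5.80/0.0569 = 7.9400·2.4083/0.0569 = 336.06 s.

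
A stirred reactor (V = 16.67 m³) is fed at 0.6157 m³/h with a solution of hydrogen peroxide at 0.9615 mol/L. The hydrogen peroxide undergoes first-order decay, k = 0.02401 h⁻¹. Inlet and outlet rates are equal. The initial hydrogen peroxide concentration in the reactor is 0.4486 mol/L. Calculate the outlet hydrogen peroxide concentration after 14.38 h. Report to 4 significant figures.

0.5269 mol/L

Accumulation = in − out − consumed: V dC/dt = Q C_in − Q C − k V C.
dC/dt = (Q/V) C_in − (Q/V + k) C; effective rate a = Q/V + k = 0.0369346 + 0.02401 = 0.0609446 h⁻¹.
C_ss = Q C_in/(Q + kV) = 0.582703 mol/L; C(t) = C_ss + (C₀ − C_ss) e^(−a t).
C(14.38) = 0.582703 + (-0.134103)·e^(−0.0609446·14.38) = 0.582703 + (-0.134103)·0.416286 = 0.526878 mol/L.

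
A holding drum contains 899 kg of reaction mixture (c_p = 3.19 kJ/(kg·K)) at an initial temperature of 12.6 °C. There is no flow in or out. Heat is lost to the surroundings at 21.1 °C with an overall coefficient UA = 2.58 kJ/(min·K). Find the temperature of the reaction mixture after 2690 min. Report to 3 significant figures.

20.3 °C

M c_p dT/dt = −UA(T − T_amb).
dT/dt = (T_ss − T)/τ with T_ss = T_amb = 21.100 °C, τ = M c_p/UA = 899·3.19/2.58 = 1111.6 min.
This is linear first-order; T(t) = T_ss + (T₀ − T_ss) e^(−t/τ).
T(2690) = 21.100 + (-8.5000)·0.088919 = 20.344 °C.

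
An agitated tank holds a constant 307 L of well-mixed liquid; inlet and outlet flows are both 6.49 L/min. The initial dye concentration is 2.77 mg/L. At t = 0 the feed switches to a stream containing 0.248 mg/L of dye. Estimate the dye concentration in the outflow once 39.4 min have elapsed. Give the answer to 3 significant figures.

Unsteady species balance (constant V, well mixed): V dC/dt = Q(C_in − C).
Rewrite as dC/dt + C/τ = C_in/τ, τ = V/Q = 47.304 min.
This is linear first-order; C(t) = C_in + (C₀ − C_in) e^(−t/τ).
C(39.4) = 0.248 + (2.77 − 0.248)·e^(−39.4/47.304) = 0.248 + (2.5220)·0.43478 = 1.3445 mg/L.

1.34 mg/L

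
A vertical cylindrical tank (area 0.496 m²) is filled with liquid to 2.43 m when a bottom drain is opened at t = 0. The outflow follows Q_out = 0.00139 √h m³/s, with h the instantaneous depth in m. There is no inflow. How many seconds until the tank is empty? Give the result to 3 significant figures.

1110 s

With no inflow, A dh/dt = −0.00139 √h.
Separate and integrate: 2(√h − √h₀) = −(0.00139/A) t.
Set h = 0: 2√h₀ = (0.00139/A) t_empty ⇒ t_empty = 2A√h₀/0.00139.
t_empty = 2·0.496·√2.43/0.00139 = 0.99200·1.5588/0.00139 = 1112.5 s.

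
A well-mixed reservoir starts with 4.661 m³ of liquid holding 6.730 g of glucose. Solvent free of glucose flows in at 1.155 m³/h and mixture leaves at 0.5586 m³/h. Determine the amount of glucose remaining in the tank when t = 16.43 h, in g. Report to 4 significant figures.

Total volume: dV/dt = Q_in − Q_out = 0.596400 m³/h, so V(t) = 4.661 + 0.596400 t and V(16.43) = 14.4599 m³.
No glucose enters, so dm/dt = −Q_out · (m/V).
Separate: dm/m = −Q_out dt/V(t) ⇒ ln(m/m₀) = −(Q_out/(Q_in−Q_out)) ln(V/V₀).
m = m₀ (V₀/V)^(Q_out/(Q_in−Q_out)) = 6.730 × (4.661/14.4599)^(0.936620) = 2.33074 g.

2.331 g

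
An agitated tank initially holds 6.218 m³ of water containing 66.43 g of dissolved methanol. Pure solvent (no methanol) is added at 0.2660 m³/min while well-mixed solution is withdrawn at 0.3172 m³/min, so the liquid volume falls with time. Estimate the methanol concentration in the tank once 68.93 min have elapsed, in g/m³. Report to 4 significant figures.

0.1371 g/m³

Total volume: dV/dt = Q_in − Q_out = -0.0512000 m³/min, so V(t) = 6.218 − 0.0512000 t and V(68.93) = 2.68878 m³.
Species balance (pure solvent in): dm/dt = −Q_out · m/V(t).
Separate: dm/m = −Q_out dt/V(t) ⇒ ln(m/m₀) = −(Q_out/(Q_in−Q_out)) ln(V/V₀).
m = m₀ (V₀/V)^(Q_out/(Q_in−Q_out)) = 66.43 × (6.218/2.68878)^(-6.19531) = 0.368709 g.
C = m/V = 0.368709/2.68878 = 0.137128 g/m³.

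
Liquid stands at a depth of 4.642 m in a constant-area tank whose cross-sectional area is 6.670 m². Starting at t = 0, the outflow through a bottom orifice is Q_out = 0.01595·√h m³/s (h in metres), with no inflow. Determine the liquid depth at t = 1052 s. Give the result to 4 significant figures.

With no inflow, A dh/dt = −0.01595 √h.
This is separable: 2 d(√h)/dt = −0.01595/A, so √h = √h₀ − (0.01595/(2A)) t.
√h = √4.642 − 0.01595·1052/(2·6.670) = 2.15453 − 1.25783 = 0.896704.
h = 0.896704² = 0.804078 m.

0.8041 m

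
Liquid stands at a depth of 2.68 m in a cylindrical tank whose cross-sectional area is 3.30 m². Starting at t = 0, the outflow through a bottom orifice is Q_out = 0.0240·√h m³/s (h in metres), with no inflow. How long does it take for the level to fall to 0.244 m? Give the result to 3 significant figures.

314 s

Accumulation of liquid (constant cross-section A): A dh/dt = −0.0240 √h.
Separate and integrate: 2(√h − √h₀) = −(0.0240/A) t.
t = 2A(√h₀ − √h)/0.0240 = 2·3.30·(√2.68 − √0.244)/0.0240
  = 6.6000 × (1.6371 − 0.49396) / 0.0240 = 314.35 s.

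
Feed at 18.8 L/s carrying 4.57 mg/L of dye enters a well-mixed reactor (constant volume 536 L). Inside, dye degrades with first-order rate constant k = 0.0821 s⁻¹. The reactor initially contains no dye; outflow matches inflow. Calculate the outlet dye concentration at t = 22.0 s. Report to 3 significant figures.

V dC/dt = Q(C_in − C) − k V C.
dC/dt = (Q/V) C_in − (Q/V + k) C; effective rate a = Q/V + k = 0.035075 + 0.0821 = 0.11717 s⁻¹.
C_ss = Q C_in/(Q + kV) = 1.3680 mg/L; C(t) = C_ss + (C₀ − C_ss) e^(−a t).
C(22.0) = 1.3680 + (-1.3680)·e^(−0.11717·22.0) = 1.3680 + (-1.3680)·0.075938 = 1.2641 mg/L.

1.26 mg/L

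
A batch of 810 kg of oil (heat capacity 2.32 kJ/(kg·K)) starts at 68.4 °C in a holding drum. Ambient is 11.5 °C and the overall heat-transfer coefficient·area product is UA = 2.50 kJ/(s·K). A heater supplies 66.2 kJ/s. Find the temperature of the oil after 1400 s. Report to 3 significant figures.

First-law balance (no shaft work): M c_p dT/dt = −UA(T − T_amb) + Q̇.
dT/dt = (T_ss − T)/τ with T_ss = T_amb + Q̇/UA = 11.5 + 66.2/2.50 = 37.980 °C, τ = M c_p/UA = 810·2.32/2.50 = 751.68 s.
This is linear first-order; T(t) = T_ss + (T₀ − T_ss) e^(−t/τ).
T(1400) = 37.980 + (30.420)·0.15528 = 42.704 °C.

42.7 °C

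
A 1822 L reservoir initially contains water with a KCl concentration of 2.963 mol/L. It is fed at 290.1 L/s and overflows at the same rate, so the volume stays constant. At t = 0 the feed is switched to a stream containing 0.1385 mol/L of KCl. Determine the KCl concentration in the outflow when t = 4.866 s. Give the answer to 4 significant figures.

1.440 mol/L

Mass balance on the solute (V constant): V dC/dt = Q(C_in − C).
Rewrite as dC/dt + C/τ = C_in/τ, τ = V/Q = 6.28059 s.
C approaches C_in exponentially: C(t) = C_in + (C₀ − C_in) e^(−t/τ).
C(4.866) = 0.1385 + (2.963 − 0.1385)·e^(−4.866/6.28059) = 0.1385 + (2.82450)·0.460811 = 1.44006 mol/L.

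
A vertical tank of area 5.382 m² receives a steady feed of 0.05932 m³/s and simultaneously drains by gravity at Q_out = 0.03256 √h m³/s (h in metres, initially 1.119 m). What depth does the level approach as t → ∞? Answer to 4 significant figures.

3.319 m

Level balance: A dh/dt = 0.05932 − 0.03256 √h. Setting dh/dt = 0:
Q_in = 0.03256 √h_ss ⇒ √h_ss = 0.05932/0.03256 = 1.82187.
h_ss = 1.82187² = 3.31920 m. (Since h₀ = 1.119 m < h_ss, the level will rise toward this value.)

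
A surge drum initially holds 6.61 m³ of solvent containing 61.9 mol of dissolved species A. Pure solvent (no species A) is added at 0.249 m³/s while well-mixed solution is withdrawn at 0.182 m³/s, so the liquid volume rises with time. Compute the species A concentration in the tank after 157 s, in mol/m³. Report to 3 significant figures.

0.272 mol/m³

Total volume: dV/dt = Q_in − Q_out = 0.067000 m³/s, so V(t) = 6.61 + 0.067000 t and V(157) = 17.129 m³.
No species A enters, so dm/dt = −Q_out · (m/V).
dm/m = −Q_out dt/(V₀ + 0.067000 t); integrating gives ln(m/m₀) = −(Q_out/(Q_in−Q_out)) ln(V/V₀).
m = m₀ (V₀/V)^(Q_out/(Q_in−Q_out)) = 61.9 × (6.61/17.129)^(2.7164) = 4.6598 mol.
C = m/V = 4.6598/17.129 = 0.27204 mol/m³.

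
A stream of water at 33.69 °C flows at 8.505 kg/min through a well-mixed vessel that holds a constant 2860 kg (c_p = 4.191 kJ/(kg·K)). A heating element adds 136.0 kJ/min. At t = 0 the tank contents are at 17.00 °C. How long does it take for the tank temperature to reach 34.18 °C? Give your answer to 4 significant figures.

M c_p dT/dt = ṁ c_p (T_in − T) + Q̇.
τ = M/ṁ = 336.273 min; T_ss = T_in + Q̇/(ṁ c_p) = 37.5055 °C.
T(t) = T_ss + (T₀ − T_ss) e^(−t/τ). Set T = 34.18:
e^(−t/τ) = (34.18 − 37.5055)/(17.00 − 37.5055) = 0.162174
t = −336.273 · ln(0.162174) = 611.708 min.

611.7 min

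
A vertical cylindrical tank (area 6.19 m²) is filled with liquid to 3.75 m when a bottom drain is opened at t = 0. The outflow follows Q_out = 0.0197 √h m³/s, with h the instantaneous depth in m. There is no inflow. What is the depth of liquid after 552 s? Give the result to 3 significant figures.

A dh/dt = −Q_out = −0.0197 √h.
∫ h^(−1/2) dh = −(0.0197/A) ∫ dt, giving 2√h = 2√h₀ − (0.0197/A) t.
√h = √3.75 − 0.0197·552/(2·6.19) = 1.9365 − 0.87838 = 1.0581.
h = 1.0581² = 1.1196 m.

1.12 m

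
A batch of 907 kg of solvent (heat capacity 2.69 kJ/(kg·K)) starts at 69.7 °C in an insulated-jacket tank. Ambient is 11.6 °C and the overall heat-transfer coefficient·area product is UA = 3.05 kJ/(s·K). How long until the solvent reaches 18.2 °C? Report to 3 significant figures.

Energy balance: M c_p dT/dt = −UA(T − T_amb).
τ = M c_p/UA = 799.94 s; T_ss = T_amb = 11.600 °C.
T(t) = T_ss + (T₀ − T_ss)e^(−t/τ); set T = 18.2:
t = −τ ln[(T − T_ss)/(T₀ − T_ss)] = −799.94 · ln(0.11360) = 1740.0 s.

1740 s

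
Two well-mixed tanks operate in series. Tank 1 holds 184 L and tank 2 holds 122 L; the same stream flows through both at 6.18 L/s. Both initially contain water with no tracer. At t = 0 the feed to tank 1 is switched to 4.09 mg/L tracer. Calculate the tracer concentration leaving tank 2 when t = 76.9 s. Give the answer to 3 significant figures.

3.34 mg/L

Each tank obeys Vᵢ dCᵢ/dt = Q(Cᵢ₋₁ − Cᵢ), so τᵢ = Vᵢ/Q.
τ₁ = 184/6.18 = 29.773 s; τ₂ = 122/6.18 = 19.741 s.
Solving the cascade with C₁(0)=C₂(0)=0 gives C₂(t) = C_in[1 − (τ₁ e^(−t/τ₁) − τ₂ e^(−t/τ₂))/(τ₁ − τ₂)].
At t = 76.9: e^(−t/τ₁) = 0.075559, e^(−t/τ₂) = 0.020335.
C₂ = 4.09·[1 − (29.773·0.075559 − 19.741·0.020335)/(10.032)] = 4.09·0.81577 = 3.3365 mg/L.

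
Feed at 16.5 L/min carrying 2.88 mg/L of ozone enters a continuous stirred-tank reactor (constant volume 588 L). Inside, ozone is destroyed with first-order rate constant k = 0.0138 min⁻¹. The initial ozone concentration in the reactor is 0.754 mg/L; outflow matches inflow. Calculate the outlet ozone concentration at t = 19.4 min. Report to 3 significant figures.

1.41 mg/L

V dC/dt = Q(C_in − C) − k V C.
This is linear with rate a = Q/V + k = 0.041861 min⁻¹.
C_ss = Q C_in/(Q + kV) = 1.9306 mg/L; C(t) = C_ss + (C₀ − C_ss) e^(−a t).
C(19.4) = 1.9306 + (-1.1766)·e^(−0.041861·19.4) = 1.9306 + (-1.1766)·0.44392 = 1.4083 mg/L.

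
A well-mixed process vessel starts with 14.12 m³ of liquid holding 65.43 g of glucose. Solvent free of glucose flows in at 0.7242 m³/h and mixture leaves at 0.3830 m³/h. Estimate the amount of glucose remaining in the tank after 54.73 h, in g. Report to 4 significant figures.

Total volume: dV/dt = Q_in − Q_out = 0.341200 m³/h, so V(t) = 14.12 + 0.341200 t and V(54.73) = 32.7939 m³.
No glucose enters, so dm/dt = −Q_out · (m/V).
dm/m = −Q_out dt/(V₀ + 0.341200 t); integrating gives ln(m/m₀) = −(Q_out/(Q_in−Q_out)) ln(V/V₀).
m = m₀ (V₀/V)^(Q_out/(Q_in−Q_out)) = 65.43 × (14.12/32.7939)^(1.12251) = 25.4089 g.

25.41 g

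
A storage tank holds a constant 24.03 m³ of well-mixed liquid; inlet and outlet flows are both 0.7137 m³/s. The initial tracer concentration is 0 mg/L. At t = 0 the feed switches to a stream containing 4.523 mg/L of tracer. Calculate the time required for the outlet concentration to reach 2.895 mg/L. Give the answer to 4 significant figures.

Accumulation = in − out for the solute gives V dC/dt = Q(C_in − C), so τ = V/Q = 33.6696 s.
C(t) = C_in + (C₀ − C_in) e^(−t/τ). Set C = 2.895 and solve for t:
e^(−t/τ) = (C − C_in)/(C₀ − C_in) = (2.895 − 4.523)/(0 − 4.523) = 0.359938
t = −τ ln(…) = 33.6696 × 1.02182 = 34.4044 s.

34.40 s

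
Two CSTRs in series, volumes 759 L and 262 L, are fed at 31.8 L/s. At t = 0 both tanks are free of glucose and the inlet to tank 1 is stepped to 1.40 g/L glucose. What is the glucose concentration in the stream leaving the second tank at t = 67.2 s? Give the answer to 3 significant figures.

1.27 g/L

Time constants: τᵢ = Vᵢ/Q for each well-mixed tank.
τ₁ = 759/31.8 = 23.868 s; τ₂ = 262/31.8 = 8.2390 s.
Tank 1: C₁ = C_in(1 − e^(−t/τ₁)). Tank 2 (τ₁ ≠ τ₂): C₂ = C_in[1 − (τ₁ e^(−t/τ₁) − τ₂ e^(−t/τ₂))/(τ₁ − τ₂)].
At t = 67.2: e^(−t/τ₁) = 0.059875, e^(−t/τ₂) = 0.00028691.
C₂ = 1.40·[1 − (23.868·0.059875 − 8.2390·0.00028691)/(15.629)] = 1.40·0.90871 = 1.2722 g/L.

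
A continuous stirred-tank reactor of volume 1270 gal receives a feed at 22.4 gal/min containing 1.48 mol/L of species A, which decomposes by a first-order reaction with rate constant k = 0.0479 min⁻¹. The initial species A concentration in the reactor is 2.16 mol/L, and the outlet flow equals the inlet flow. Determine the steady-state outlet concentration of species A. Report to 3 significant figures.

0.398 mol/L

Species balance: V dC/dt = Q C_in − Q C − k V C.
At steady state: 0 = Q C_in − (Q + kV) C_ss, so C_ss = Q C_in/(Q + kV).
C_ss = 22.4·1.48/(22.4 + 0.0479·1270) = 33.152/83.233 = 0.39830 mol/L.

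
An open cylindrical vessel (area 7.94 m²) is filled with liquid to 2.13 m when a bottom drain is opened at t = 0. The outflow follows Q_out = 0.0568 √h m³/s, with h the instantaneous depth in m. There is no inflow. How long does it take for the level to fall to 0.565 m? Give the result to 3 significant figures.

198 s

With no inflow, A dh/dt = −0.0568 √h.
∫ h^(−1/2) dh = −(0.0568/A) ∫ dt, giving 2√h = 2√h₀ − (0.0568/A) t.
t = 2A(√h₀ − √h)/0.0568 = 2·7.94·(√2.13 − √0.565)/0.0568
  = 15.880 × (1.4595 − 0.75166) / 0.0568 = 197.88 s.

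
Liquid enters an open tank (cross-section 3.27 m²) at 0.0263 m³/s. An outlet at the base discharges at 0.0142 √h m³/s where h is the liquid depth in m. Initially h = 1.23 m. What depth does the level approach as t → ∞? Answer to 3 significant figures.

A dh/dt = Q_in − 0.0142 √h. Steady state requires inflow = outflow:
Q_in = 0.0142 √h_ss ⇒ √h_ss = 0.0263/0.0142 = 1.8521.
h_ss = 1.8521² = 3.4303 m. (Since h₀ = 1.23 m < h_ss, the level will rise toward this value.)

3.43 m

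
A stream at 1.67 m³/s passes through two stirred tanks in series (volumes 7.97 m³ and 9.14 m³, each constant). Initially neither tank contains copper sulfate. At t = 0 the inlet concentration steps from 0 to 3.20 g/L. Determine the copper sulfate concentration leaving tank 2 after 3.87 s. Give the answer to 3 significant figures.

0.562 g/L

Time constants: τᵢ = Vᵢ/Q for each well-mixed tank.
τ₁ = 7.97/1.67 = 4.7725 s; τ₂ = 9.14/1.67 = 5.4731 s.
Solving the cascade with C₁(0)=C₂(0)=0 gives C₂(t) = C_in[1 − (τ₁ e^(−t/τ₁) − τ₂ e^(−t/τ₂))/(τ₁ − τ₂)].
At t = 3.87: e^(−t/τ₁) = 0.44446, e^(−t/τ₂) = 0.49307.
C₂ = 3.20·[1 − (4.7725·0.44446 − 5.4731·0.49307)/(-0.70060)] = 3.20·0.17576 = 0.56244 g/L.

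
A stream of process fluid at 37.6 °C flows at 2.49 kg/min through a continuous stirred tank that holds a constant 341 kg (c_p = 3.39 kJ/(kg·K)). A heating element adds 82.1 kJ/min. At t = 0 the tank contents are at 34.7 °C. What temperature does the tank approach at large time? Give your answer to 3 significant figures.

47.3 °C

First-law balance (no shaft work): M c_p dT/dt = ṁ c_p (T_in − T) + 82.1.
At steady state dT/dt = 0 ⇒ T_ss = T_in + Q̇/(ṁ c_p) = 37.6 + 82.1/(2.49·3.39) = 47.326 °C.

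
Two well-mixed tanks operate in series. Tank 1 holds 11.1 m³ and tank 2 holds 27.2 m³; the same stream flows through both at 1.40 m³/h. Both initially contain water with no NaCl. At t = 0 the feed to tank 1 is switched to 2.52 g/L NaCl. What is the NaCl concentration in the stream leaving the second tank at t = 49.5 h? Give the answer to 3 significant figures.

2.19 g/L

Each tank obeys Vᵢ dCᵢ/dt = Q(Cᵢ₋₁ − Cᵢ), so τᵢ = Vᵢ/Q.
τ₁ = 11.1/1.40 = 7.9286 h; τ₂ = 27.2/1.40 = 19.429 h.
Tank 1: C₁ = C_in(1 − e^(−t/τ₁)). Tank 2 (τ₁ ≠ τ₂): C₂ = C_in[1 − (τ₁ e^(−t/τ₁) − τ₂ e^(−t/τ₂))/(τ₁ − τ₂)].
At t = 49.5: e^(−t/τ₁) = 0.0019435, e^(−t/τ₂) = 0.078254.
C₂ = 2.52·[1 − (7.9286·0.0019435 − 19.429·0.078254)/(-11.500)] = 2.52·0.86913 = 2.1902 g/L.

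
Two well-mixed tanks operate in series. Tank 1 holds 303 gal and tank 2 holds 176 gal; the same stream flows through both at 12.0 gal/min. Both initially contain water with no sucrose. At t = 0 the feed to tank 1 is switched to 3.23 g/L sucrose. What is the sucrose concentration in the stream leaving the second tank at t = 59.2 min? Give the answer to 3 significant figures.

Species balance on tank i: dCᵢ/dt = (Cᵢ₋₁ − Cᵢ)/τᵢ with τᵢ = Vᵢ/Q.
τ₁ = 303/12.0 = 25.250 min; τ₂ = 176/12.0 = 14.667 min.
Tank 1: C₁ = C_in(1 − e^(−t/τ₁)). Tank 2 (τ₁ ≠ τ₂): C₂ = C_in[1 − (τ₁ e^(−t/τ₁) − τ₂ e^(−t/τ₂))/(τ₁ − τ₂)].
At t = 59.2: e^(−t/τ₁) = 0.095890, e^(−t/τ₂) = 0.017662.
C₂ = 3.23·[1 − (25.250·0.095890 − 14.667·0.017662)/(10.583)] = 3.23·0.79570 = 2.5701 g/L.

2.57 g/L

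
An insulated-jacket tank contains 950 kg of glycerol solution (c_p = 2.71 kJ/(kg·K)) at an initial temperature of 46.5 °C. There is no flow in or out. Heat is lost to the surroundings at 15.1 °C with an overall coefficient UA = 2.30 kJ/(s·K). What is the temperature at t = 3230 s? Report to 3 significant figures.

16.9 °C

Unsteady energy balance on the tank contents: M c_p dT/dt = −UA(T − T_amb).
dT/dt = (T_ss − T)/τ with T_ss = T_amb = 15.100 °C, τ = M c_p/UA = 950·2.71/2.30 = 1119.3 s.
This is linear first-order; T(t) = T_ss + (T₀ − T_ss) e^(−t/τ).
T(3230) = 15.100 + (31.400)·0.055821 = 16.853 °C.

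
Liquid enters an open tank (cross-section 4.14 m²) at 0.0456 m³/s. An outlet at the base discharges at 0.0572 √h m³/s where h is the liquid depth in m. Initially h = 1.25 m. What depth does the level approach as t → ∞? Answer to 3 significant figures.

0.636 m

A dh/dt = Q_in − 0.0572 √h. Steady state requires inflow = outflow:
Q_in = 0.0572 √h_ss ⇒ √h_ss = 0.0456/0.0572 = 0.79720.
h_ss = 0.79720² = 0.63553 m. (Since h₀ = 1.25 m > h_ss, the level will fall toward this value.)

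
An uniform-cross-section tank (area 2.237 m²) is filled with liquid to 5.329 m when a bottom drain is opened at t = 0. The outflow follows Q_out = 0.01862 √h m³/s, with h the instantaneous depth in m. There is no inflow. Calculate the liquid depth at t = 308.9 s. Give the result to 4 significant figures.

A dh/dt = −Q_out = −0.01862 √h.
Separate and integrate: 2(√h − √h₀) = −(0.01862/A) t.
√h = √5.329 − 0.01862·308.9/(2·2.237) = 2.30846 − 1.28559 = 1.02288.
h = 1.02288² = 1.04627 m.

1.046 m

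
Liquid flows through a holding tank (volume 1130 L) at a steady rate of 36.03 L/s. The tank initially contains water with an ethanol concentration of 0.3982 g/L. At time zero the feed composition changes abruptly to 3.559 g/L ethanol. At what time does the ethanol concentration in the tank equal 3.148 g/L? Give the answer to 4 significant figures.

Species balance: V dC/dt = Q(C_in − C) ⇒ τ = V/Q = 31.3628 s.
C(t) = C_in + (C₀ − C_in) e^(−t/τ). Set C = 3.148 and solve for t:
e^(−t/τ) = (C − C_in)/(C₀ − C_in) = (3.148 − 3.559)/(0.3982 − 3.559) = 0.130030
t = −τ ln(…) = 31.3628 × 2.03999 = 63.9796 s.

63.98 s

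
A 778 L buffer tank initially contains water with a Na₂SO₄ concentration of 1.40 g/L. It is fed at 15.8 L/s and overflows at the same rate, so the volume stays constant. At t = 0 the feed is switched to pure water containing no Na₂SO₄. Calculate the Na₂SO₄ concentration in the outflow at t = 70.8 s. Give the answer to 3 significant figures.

Mass balance on the solute (V constant): V dC/dt = Q(C_in − C).
So dC/dt = (C_in − C)/τ with τ = V/Q = 778/15.8 = 49.241 s.
Solution: C(t) = C_in + (C₀ − C_in) e^(−t/τ).
C(70.8) = 0 + (1.40 − 0)·e^(−70.8/49.241) = 0 + (1.4000)·0.23744 = 0.33242 g/L.

0.332 g/L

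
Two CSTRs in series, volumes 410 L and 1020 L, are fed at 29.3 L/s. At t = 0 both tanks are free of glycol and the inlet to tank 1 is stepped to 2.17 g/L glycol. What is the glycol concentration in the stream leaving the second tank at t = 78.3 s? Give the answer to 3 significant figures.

1.79 g/L

Species balance on tank i: dCᵢ/dt = (Cᵢ₋₁ − Cᵢ)/τᵢ with τᵢ = Vᵢ/Q.
τ₁ = 410/29.3 = 13.993 s; τ₂ = 1020/29.3 = 34.812 s.
Tank 1: C₁ = C_in(1 − e^(−t/τ₁)). Tank 2 (τ₁ ≠ τ₂): C₂ = C_in[1 − (τ₁ e^(−t/τ₁) − τ₂ e^(−t/τ₂))/(τ₁ − τ₂)].
At t = 78.3: e^(−t/τ₁) = 0.0037142, e^(−t/τ₂) = 0.10548.
C₂ = 2.17·[1 − (13.993·0.0037142 − 34.812·0.10548)/(-20.819)] = 2.17·0.82612 = 1.7927 g/L.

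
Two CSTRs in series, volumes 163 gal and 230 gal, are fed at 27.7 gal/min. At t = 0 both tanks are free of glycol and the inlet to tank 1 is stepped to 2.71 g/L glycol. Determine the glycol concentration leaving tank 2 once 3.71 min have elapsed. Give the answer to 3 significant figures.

Each tank obeys Vᵢ dCᵢ/dt = Q(Cᵢ₋₁ − Cᵢ), so τᵢ = Vᵢ/Q.
τ₁ = 163/27.7 = 5.8845 min; τ₂ = 230/27.7 = 8.3032 min.
Tank 1: C₁ = C_in(1 − e^(−t/τ₁)). Tank 2 (τ₁ ≠ τ₂): C₂ = C_in[1 − (τ₁ e^(−t/τ₁) − τ₂ e^(−t/τ₂))/(τ₁ − τ₂)].
At t = 3.71: e^(−t/τ₁) = 0.53234, e^(−t/τ₂) = 0.63966.
C₂ = 2.71·[1 − (5.8845·0.53234 − 8.3032·0.63966)/(-2.4188)] = 2.71·0.099237 = 0.26893 g/L.

0.269 g/L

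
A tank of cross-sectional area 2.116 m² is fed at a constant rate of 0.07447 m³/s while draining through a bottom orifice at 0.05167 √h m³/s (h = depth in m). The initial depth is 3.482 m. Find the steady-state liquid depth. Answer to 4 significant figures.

Unsteady balance on liquid volume: A dh/dt = Q_in − 0.05167 √h. At steady state dh/dt = 0:
Q_in = 0.05167 √h_ss ⇒ √h_ss = 0.07447/0.05167 = 1.44126.
h_ss = 1.44126² = 2.07724 m. (Since h₀ = 3.482 m > h_ss, the level will fall toward this value.)

2.077 m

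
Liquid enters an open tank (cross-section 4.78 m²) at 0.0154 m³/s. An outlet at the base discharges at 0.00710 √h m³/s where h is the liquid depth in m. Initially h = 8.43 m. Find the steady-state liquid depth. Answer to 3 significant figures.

4.70 m

Unsteady balance on liquid volume: A dh/dt = Q_in − 0.00710 √h. At steady state dh/dt = 0:
Q_in = 0.00710 √h_ss ⇒ √h_ss = 0.0154/0.00710 = 2.1690.
h_ss = 2.1690² = 4.7046 m. (Since h₀ = 8.43 m > h_ss, the level will fall toward this value.)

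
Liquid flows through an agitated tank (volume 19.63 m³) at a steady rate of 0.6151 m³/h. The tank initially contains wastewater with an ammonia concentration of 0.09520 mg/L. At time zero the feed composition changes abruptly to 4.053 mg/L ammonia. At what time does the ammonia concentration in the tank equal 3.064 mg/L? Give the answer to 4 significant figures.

Species balance: V dC/dt = Q(C_in − C) ⇒ τ = V/Q = 31.9135 h.
C(t) = C_in + (C₀ − C_in) e^(−t/τ). Set C = 3.064 and solve for t:
e^(−t/τ) = (C − C_in)/(C₀ − C_in) = (3.064 − 4.053)/(0.09520 − 4.053) = 0.249886
t = −τ ln(…) = 31.9135 × 1.38675 = 44.2560 h.

44.26 h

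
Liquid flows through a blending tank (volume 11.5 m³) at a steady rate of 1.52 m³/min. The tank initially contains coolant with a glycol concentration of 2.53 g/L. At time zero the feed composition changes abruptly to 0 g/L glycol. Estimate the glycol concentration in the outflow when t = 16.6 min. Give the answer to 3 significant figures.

0.282 g/L

Mass balance on the solute (V constant): V dC/dt = Q(C_in − C).
Rewrite as dC/dt + C/τ = C_in/τ, τ = V/Q = 7.5658 min.
C approaches C_in exponentially: C(t) = C_in + (C₀ − C_in) e^(−t/τ).
C(16.6) = 0 + (2.53 − 0)·e^(−16.6/7.5658) = 0 + (2.5300)·0.11146 = 0.28199 g/L.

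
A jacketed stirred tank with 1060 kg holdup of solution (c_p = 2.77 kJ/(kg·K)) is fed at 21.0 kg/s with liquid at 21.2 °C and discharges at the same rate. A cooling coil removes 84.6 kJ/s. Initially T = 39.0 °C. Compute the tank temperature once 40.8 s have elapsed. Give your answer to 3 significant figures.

M c_p dT/dt = ṁ c_p (T_in − T) − Q̇.
τ = M/ṁ = 50.476 s; T_ss = T_in − Q̇/(ṁ c_p) = 21.2 − 84.6/(21.0·2.77) = 19.746 °C.
Integrating: T(t) = T_ss + (T₀ − T_ss) e^(−t/τ).
T(40.8) = 19.746 + (19.254)·e^(−40.8/50.476) = 19.746 + (19.254)·0.44561 = 28.326 °C.

28.3 °C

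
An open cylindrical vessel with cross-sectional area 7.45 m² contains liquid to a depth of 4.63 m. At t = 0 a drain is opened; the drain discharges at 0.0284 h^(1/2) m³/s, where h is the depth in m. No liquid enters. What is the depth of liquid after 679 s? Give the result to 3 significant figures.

Accumulation of liquid (constant cross-section A): A dh/dt = −0.0284 √h.
∫ h^(−1/2) dh = −(0.0284/A) ∫ dt, giving 2√h = 2√h₀ − (0.0284/A) t.
√h = √4.63 − 0.0284·679/(2·7.45) = 2.1517 − 1.2942 = 0.85754.
h = 0.85754² = 0.73538 m.

0.735 m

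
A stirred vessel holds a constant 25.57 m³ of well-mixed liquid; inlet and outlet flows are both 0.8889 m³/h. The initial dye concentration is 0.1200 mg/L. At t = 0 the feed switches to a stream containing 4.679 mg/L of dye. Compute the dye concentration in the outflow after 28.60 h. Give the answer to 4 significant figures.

Unsteady species balance (constant V, well mixed): V dC/dt = Q(C_in − C).
Time constant τ = V/Q = 25.57/0.8889 = 28.7659 h.
C approaches C_in exponentially: C(t) = C_in + (C₀ − C_in) e^(−t/τ).
C(28.60) = 4.679 + (0.1200 − 4.679)·e^(−28.60/28.7659) = 4.679 + (-4.55900)·0.370007 = 2.99214 mg/L.

2.992 mg/L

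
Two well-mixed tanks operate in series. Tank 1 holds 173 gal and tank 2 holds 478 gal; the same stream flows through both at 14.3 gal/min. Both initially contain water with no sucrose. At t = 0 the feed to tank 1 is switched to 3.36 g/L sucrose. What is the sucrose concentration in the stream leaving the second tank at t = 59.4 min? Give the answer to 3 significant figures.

2.48 g/L

Time constants: τᵢ = Vᵢ/Q for each well-mixed tank.
τ₁ = 173/14.3 = 12.098 min; τ₂ = 478/14.3 = 33.427 min.
Tank 1: C₁ = C_in(1 − e^(−t/τ₁)). Tank 2 (τ₁ ≠ τ₂): C₂ = C_in[1 − (τ₁ e^(−t/τ₁) − τ₂ e^(−t/τ₂))/(τ₁ − τ₂)].
At t = 59.4: e^(−t/τ₁) = 0.0073729, e^(−t/τ₂) = 0.16914.
C₂ = 3.36·[1 − (12.098·0.0073729 − 33.427·0.16914)/(-21.329)] = 3.36·0.73910 = 2.4834 g/L.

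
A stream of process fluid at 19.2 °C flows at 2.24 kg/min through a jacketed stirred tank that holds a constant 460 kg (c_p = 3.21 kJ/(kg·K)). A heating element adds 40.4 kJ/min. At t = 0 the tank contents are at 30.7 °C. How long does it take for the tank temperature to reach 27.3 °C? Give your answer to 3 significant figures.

First-law balance (no shaft work): M c_p dT/dt = ṁ c_p (T_in − T) + 40.4.
τ = M/ṁ = 205.36 min; T_ss = T_in + Q̇/(ṁ c_p) = 24.819 °C.
T(t) = T_ss + (T₀ − T_ss) e^(−t/τ). Set T = 27.3:
e^(−t/τ) = (27.3 − 24.819)/(30.7 − 24.819) = 0.42191
t = −205.36 · ln(0.42191) = 177.22 min.

177 min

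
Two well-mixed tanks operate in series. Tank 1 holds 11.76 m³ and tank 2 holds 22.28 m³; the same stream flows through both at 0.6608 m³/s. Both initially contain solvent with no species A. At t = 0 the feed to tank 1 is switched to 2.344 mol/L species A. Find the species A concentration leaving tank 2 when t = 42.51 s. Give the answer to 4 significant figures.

1.177 mol/L

Each tank obeys Vᵢ dCᵢ/dt = Q(Cᵢ₋₁ − Cᵢ), so τᵢ = Vᵢ/Q.
τ₁ = 11.76/0.6608 = 17.7966 s; τ₂ = 22.28/0.6608 = 33.7167 s.
Tank 1: C₁ = C_in(1 − e^(−t/τ₁)). Tank 2 (τ₁ ≠ τ₂): C₂ = C_in[1 − (τ₁ e^(−t/τ₁) − τ₂ e^(−t/τ₂))/(τ₁ − τ₂)].
At t = 42.51: e^(−t/τ₁) = 0.0917528, e^(−t/τ₂) = 0.283427.
C₂ = 2.344·[1 − (17.7966·0.0917528 − 33.7167·0.283427)/(-15.9201)] = 2.344·0.502305 = 1.17740 mol/L.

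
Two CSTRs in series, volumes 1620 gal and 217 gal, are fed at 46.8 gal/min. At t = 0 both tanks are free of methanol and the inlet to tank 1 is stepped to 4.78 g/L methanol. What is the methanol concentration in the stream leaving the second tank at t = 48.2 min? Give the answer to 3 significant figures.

Each tank obeys Vᵢ dCᵢ/dt = Q(Cᵢ₋₁ − Cᵢ), so τᵢ = Vᵢ/Q.
τ₁ = 1620/46.8 = 34.615 min; τ₂ = 217/46.8 = 4.6368 min.
Tank 1: C₁ = C_in(1 − e^(−t/τ₁)). Tank 2 (τ₁ ≠ τ₂): C₂ = C_in[1 − (τ₁ e^(−t/τ₁) − τ₂ e^(−t/τ₂))/(τ₁ − τ₂)].
At t = 48.2: e^(−t/τ₁) = 0.24847, e^(−t/τ₂) = 3.0579e-05.
C₂ = 4.78·[1 − (34.615·0.24847 − 4.6368·3.0579e-05)/(29.979)] = 4.78·0.71311 = 3.4087 g/L.

3.41 g/L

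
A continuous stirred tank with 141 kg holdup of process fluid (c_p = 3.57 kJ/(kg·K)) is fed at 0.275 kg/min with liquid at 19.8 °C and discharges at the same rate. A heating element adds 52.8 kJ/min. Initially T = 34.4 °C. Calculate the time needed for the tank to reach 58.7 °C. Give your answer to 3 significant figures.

Heat balance on the well-mixed liquid: M c_p dT/dt = ṁ c_p (T_in − T) + 52.8.
τ = M/ṁ = 512.73 min; T_ss = T_in + Q̇/(ṁ c_p) = 73.582 °C.
T(t) = T_ss + (T₀ − T_ss) e^(−t/τ). Set T = 58.7:
e^(−t/τ) = (58.7 − 73.582)/(34.4 − 73.582) = 0.37981
t = −512.73 · ln(0.37981) = 496.36 min.

496 min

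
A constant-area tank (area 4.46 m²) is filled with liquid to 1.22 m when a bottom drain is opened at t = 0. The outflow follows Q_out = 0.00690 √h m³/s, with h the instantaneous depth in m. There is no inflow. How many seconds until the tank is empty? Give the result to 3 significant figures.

1430 s

With no inflow, A dh/dt = −0.00690 √h.
This is separable: 2 d(√h)/dt = −0.00690/A, so √h = √h₀ − (0.00690/(2A)) t.
Tank is empty when √h = 0: t_empty = 2A√h₀/0.00690.
t_empty = 2·4.46·√1.22/0.00690 = 8.9200·1.1045/0.00690 = 1427.9 s.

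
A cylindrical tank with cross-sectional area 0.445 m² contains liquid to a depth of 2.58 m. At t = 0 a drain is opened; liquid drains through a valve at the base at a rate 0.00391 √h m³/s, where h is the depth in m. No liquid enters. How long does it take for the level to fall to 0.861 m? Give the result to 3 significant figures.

Mass balance (ρ constant): A dh/dt = −0.00391 √h.
This is separable: 2 d(√h)/dt = −0.00391/A, so √h = √h₀ − (0.00391/(2A)) t.
t = 2A(√h₀ − √h)/0.00391 = 2·0.445·(√2.58 − √0.861)/0.00391
  = 0.89000 × (1.6062 − 0.92790) / 0.00391 = 154.40 s.

154 s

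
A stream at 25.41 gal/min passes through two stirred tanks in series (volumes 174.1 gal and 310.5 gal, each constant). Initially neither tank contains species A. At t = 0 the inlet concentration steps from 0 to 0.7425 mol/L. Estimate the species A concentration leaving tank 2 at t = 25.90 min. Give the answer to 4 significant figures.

Each tank obeys Vᵢ dCᵢ/dt = Q(Cᵢ₋₁ − Cᵢ), so τᵢ = Vᵢ/Q.
τ₁ = 174.1/25.41 = 6.85163 min; τ₂ = 310.5/25.41 = 12.2196 min.
Solving the cascade with C₁(0)=C₂(0)=0 gives C₂(t) = C_in[1 − (τ₁ e^(−t/τ₁) − τ₂ e^(−t/τ₂))/(τ₁ − τ₂)].
At t = 25.90: e^(−t/τ₁) = 0.0228199, e^(−t/τ₂) = 0.120086.
C₂ = 0.7425·[1 − (6.85163·0.0228199 − 12.2196·0.120086)/(-5.36797)] = 0.7425·0.755764 = 0.561155 mol/L.

0.5612 mol/L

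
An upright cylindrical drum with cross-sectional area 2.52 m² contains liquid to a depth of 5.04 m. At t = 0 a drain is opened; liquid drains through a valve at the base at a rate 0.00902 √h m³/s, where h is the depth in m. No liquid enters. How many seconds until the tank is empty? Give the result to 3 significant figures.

A dh/dt = −Q_out = −0.00902 √h.
∫ h^(−1/2) dh = −(0.00902/A) ∫ dt, giving 2√h = 2√h₀ − (0.00902/A) t.
Tank is empty when √h = 0: t_empty = 2A√h₀/0.00902.
t_empty = 2·2.52·√5.04/0.00902 = 5.0400·2.2450/0.00902 = 1254.4 s.

1250 s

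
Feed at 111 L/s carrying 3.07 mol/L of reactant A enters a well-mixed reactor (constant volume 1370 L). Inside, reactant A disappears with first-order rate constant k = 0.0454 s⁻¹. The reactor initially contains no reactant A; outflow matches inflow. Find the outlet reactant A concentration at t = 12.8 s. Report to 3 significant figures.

1.58 mol/L

V dC/dt = Q(C_in − C) − k V C.
dC/dt = (Q/V) C_in − (Q/V + k) C; effective rate a = Q/V + k = 0.081022 + 0.0454 = 0.12642 s⁻¹.
C_ss = Q C_in/(Q + kV) = 1.9675 mol/L; C(t) = C_ss + (C₀ − C_ss) e^(−a t).
C(12.8) = 1.9675 + (-1.9675)·e^(−0.12642·12.8) = 1.9675 + (-1.9675)·0.19826 = 1.5774 mol/L.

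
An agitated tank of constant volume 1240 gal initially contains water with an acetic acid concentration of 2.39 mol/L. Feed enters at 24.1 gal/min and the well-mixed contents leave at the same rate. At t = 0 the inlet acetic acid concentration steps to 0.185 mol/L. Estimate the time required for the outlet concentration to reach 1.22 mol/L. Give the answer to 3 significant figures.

Species balance: V dC/dt = Q(C_in − C) ⇒ τ = V/Q = 51.452 min.
C(t) = C_in + (C₀ − C_in) e^(−t/τ). Set C = 1.22 and solve for t:
e^(−t/τ) = (C − C_in)/(C₀ − C_in) = (1.22 − 0.185)/(2.39 − 0.185) = 0.46939
t = −τ ln(…) = 51.452 × 0.75633 = 38.915 min.

38.9 min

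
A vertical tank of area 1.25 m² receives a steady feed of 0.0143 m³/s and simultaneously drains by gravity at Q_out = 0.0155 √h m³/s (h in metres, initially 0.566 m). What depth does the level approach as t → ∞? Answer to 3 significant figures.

Volume balance on the tank: A dh/dt = Q_in − 0.0155 √h. At steady state dh/dt = 0:
Q_in = 0.0155 √h_ss ⇒ √h_ss = 0.0143/0.0155 = 0.92258.
h_ss = 0.92258² = 0.85116 m. (Since h₀ = 0.566 m < h_ss, the level will rise toward this value.)

0.851 m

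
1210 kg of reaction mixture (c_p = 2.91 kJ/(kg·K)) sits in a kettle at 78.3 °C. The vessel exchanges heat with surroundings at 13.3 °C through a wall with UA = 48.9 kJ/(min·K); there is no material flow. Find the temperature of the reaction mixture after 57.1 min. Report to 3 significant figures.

Lumped-capacitance energy balance: M c_p dT/dt = UA(T_amb − T).
dT/dt = (T_ss − T)/τ with T_ss = T_amb = 13.300 °C, τ = M c_p/UA = 1210·2.91/48.9 = 72.006 min.
Integrating: T(t) = T_ss + (T₀ − T_ss) e^(−t/τ).
T(57.1) = 13.300 + (65.000)·0.45249 = 42.712 °C.

42.7 °C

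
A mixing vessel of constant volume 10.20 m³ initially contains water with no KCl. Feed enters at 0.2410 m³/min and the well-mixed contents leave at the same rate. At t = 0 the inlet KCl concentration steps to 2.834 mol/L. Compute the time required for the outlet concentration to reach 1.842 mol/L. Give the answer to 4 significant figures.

44.43 min

Accumulation = in − out for the solute gives V dC/dt = Q(C_in − C), so τ = V/Q = 42.3237 min.
C(t) = C_in + (C₀ − C_in) e^(−t/τ). Set C = 1.842 and solve for t:
e^(−t/τ) = (C − C_in)/(C₀ − C_in) = (1.842 − 2.834)/(0 − 2.834) = 0.350035
t = −τ ln(…) = 42.3237 × 1.04972 = 44.4280 min.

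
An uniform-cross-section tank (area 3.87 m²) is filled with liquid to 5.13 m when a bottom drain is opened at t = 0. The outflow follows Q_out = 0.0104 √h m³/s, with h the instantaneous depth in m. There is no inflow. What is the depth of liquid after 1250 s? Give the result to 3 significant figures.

0.343 m

Accumulation of liquid (constant cross-section A): A dh/dt = −0.0104 √h.
Separate and integrate: 2(√h − √h₀) = −(0.0104/A) t.
√h = √5.13 − 0.0104·1250/(2·3.87) = 2.2650 − 1.6796 = 0.58536.
h = 0.58536² = 0.34265 m.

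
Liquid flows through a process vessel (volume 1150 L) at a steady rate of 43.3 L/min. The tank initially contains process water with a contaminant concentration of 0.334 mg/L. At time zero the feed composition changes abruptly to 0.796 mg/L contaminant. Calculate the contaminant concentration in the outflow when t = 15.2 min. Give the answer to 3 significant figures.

0.535 mg/L

Mass balance on the solute (V constant): V dC/dt = Q(C_in − C).
So dC/dt = (C_in − C)/τ with τ = V/Q = 1150/43.3 = 26.559 min.
C approaches C_in exponentially: C(t) = C_in + (C₀ − C_in) e^(−t/τ).
C(15.2) = 0.796 + (0.334 − 0.796)·e^(−15.2/26.559) = 0.796 + (-0.46200)·0.56422 = 0.53533 mg/L.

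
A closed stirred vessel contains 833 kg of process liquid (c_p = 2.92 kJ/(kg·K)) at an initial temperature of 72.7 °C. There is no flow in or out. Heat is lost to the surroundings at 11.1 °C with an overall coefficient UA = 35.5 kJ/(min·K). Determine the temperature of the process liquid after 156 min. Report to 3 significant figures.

Unsteady energy balance on the tank contents: M c_p dT/dt = −UA(T − T_amb).
dT/dt = (T_ss − T)/τ with T_ss = T_amb = 11.100 °C, τ = M c_p/UA = 833·2.92/35.5 = 68.517 min.
Integrating: T(t) = T_ss + (T₀ − T_ss) e^(−t/τ).
T(156) = 11.100 + (61.600)·0.10261 = 17.421 °C.

17.4 °C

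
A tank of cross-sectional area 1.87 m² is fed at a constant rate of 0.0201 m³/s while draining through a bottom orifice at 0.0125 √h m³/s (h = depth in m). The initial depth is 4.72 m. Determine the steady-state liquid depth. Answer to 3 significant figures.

Mass balance (ρ constant): A dh/dt = Q_in − 0.0125 √h. At steady state dh/dt = 0:
Q_in = 0.0125 √h_ss ⇒ √h_ss = 0.0201/0.0125 = 1.6080.
h_ss = 1.6080² = 2.5857 m. (Since h₀ = 4.72 m > h_ss, the level will fall toward this value.)

2.59 m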